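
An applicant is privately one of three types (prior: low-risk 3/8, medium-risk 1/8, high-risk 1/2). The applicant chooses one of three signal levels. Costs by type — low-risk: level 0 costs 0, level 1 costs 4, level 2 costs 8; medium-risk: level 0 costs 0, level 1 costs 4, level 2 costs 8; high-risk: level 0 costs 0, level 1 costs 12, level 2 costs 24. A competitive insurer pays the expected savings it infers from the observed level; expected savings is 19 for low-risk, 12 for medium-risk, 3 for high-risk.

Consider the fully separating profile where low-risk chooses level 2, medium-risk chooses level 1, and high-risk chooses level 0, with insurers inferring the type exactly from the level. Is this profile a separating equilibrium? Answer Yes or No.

Separating rebates: level 2 → 19, level 1 → 12, level 0 → 3.
low-risk (assigned level 2): level 0: 3 − 0 = 3; level 1: 12 − 4 = 8; level 2: 19 − 8 = 11. low-risk stays.
medium-risk (assigned level 1): level 0: 3 − 0 = 3; level 1: 12 − 4 = 8; level 2: 19 − 8 = 11. medium-risk prefers level 2.
high-risk (assigned level 0): level 0: 3 − 0 = 3; level 1: 12 − 12 = 0; level 2: 19 − 24 = -5. high-risk stays.
At least one type deviates; the separating profile fails.

No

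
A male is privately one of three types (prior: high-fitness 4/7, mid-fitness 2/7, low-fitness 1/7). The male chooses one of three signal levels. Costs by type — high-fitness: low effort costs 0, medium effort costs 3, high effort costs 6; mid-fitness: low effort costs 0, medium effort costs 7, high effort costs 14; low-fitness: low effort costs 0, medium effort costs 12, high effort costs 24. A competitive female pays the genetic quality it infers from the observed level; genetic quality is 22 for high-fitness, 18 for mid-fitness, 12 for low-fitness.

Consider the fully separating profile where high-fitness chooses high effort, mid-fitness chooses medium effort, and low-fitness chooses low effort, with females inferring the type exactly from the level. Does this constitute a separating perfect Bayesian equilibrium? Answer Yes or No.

Separating mating payoffs: high effort → 22, medium effort → 18, low effort → 12.
high-fitness (assigned high effort): low effort: 12 − 0 = 12; medium effort: 18 − 3 = 15; high effort: 22 − 6 = 16. high-fitness stays.
mid-fitness (assigned medium effort): low effort: 12 − 0 = 12; medium effort: 18 − 7 = 11; high effort: 22 − 14 = 8. mid-fitness prefers low effort.
low-fitness (assigned low effort): low effort: 12 − 0 = 12; medium effort: 18 − 12 = 6; high effort: 22 − 24 = -2. low-fitness stays.
At least one type deviates; the separating profile fails.

No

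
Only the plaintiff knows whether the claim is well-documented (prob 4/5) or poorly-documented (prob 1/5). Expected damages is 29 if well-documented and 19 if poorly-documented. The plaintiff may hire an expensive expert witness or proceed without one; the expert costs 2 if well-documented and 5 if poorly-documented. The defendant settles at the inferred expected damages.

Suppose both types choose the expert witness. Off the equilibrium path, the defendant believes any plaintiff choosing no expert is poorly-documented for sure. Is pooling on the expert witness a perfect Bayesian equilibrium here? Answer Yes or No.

Yes

On path, the defendant holds the prior and pays 4/5·29 + 1/5·19 = 27. Off path (no expert), believing poorly-documented, it pays 19.
well-documented: the expert witness nets 27 − 2 = 25; no expert nets 19. well-documented stays.
poorly-documented: the expert witness nets 27 − 5 = 22; no expert nets 19. poorly-documented stays.
No type deviates, so pooling is sustained.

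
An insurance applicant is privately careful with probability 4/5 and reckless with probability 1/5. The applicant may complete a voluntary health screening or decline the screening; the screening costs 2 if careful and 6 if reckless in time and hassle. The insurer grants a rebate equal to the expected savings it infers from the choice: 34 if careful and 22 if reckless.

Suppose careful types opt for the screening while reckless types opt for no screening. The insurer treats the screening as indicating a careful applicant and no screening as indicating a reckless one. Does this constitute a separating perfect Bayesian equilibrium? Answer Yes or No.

No

Under these beliefs, the screening earns rebate 34 and no screening earns rebate 22.
careful: the screening nets 34 − 2 = 32; no screening nets 22. careful prefers the screening.
reckless: the screening nets 34 − 6 = 28; no screening nets 22. reckless would deviate to the screening.
reckless has a profitable deviation, so the profile is not an equilibrium.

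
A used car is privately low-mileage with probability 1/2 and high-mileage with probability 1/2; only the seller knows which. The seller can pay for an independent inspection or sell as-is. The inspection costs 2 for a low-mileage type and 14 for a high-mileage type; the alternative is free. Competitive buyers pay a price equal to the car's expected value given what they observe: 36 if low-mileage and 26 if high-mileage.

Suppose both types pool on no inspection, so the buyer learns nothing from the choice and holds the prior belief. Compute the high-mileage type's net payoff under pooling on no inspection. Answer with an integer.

31

Pooled price = 1/2·36 + 1/2·26 = 31.
high-mileage pays no cost for no inspection, so net payoff = 31.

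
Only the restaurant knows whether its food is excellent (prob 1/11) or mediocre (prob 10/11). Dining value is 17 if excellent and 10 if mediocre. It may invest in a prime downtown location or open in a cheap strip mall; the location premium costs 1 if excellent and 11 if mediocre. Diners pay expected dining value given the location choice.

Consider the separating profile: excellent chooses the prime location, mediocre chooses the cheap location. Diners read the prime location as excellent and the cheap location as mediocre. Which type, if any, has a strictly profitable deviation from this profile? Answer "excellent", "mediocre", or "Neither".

Neither

The prime location pays 17; the cheap location pays 10.
excellent: assigned the prime location, nets 17 − 1 = 16; deviating to the cheap location nets 10.
mediocre: assigned the cheap location, nets 10; deviating to the prime location nets 17 − 11 = 6.
Both types strictly prefer their assigned action; no profitable deviation.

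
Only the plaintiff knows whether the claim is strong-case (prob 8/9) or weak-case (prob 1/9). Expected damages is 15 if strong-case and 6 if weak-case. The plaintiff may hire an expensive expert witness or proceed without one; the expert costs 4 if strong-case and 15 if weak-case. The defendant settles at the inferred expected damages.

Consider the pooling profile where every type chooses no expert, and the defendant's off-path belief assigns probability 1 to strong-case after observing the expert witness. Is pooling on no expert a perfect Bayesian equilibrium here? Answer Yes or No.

On path, the defendant holds the prior and pays 8/9·15 + 1/9·6 = 14. Off path (the expert witness), believing strong-case, it pays 15.
strong-case: no expert nets 14; the expert witness nets 15 − 4 = 11. strong-case stays.
weak-case: no expert nets 14; the expert witness nets 15 − 15 = 0. weak-case stays.
No type deviates, so pooling is sustained.

Yes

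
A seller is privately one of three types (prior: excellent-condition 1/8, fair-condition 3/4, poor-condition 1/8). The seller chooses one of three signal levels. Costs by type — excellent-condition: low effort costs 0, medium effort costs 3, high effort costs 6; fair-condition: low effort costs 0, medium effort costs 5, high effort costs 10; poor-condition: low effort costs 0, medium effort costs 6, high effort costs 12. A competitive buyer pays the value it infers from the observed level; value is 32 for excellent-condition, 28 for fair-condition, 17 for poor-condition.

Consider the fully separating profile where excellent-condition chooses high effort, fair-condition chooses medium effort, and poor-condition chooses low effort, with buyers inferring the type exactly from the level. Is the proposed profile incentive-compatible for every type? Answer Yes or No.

No

Separating prices: high effort → 32, medium effort → 28, low effort → 17.
excellent-condition (assigned high effort): low effort: 17 − 0 = 17; medium effort: 28 − 3 = 25; high effort: 32 − 6 = 26. excellent-condition stays.
fair-condition (assigned medium effort): low effort: 17 − 0 = 17; medium effort: 28 − 5 = 23; high effort: 32 − 10 = 22. fair-condition stays.
poor-condition (assigned low effort): low effort: 17 − 0 = 17; medium effort: 28 − 6 = 22; high effort: 32 − 12 = 20. poor-condition prefers medium effort.
At least one type deviates; the separating profile fails.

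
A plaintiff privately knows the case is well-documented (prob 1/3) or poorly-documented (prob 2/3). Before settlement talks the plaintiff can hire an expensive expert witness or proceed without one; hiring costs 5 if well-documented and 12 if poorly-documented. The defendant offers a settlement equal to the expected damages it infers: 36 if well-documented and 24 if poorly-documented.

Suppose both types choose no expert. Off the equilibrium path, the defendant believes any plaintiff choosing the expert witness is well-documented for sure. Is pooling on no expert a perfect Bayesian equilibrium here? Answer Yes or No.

No

On path, the defendant holds the prior and pays 1/3·36 + 2/3·24 = 28. Off path (the expert witness), believing well-documented, it pays 36.
well-documented: no expert nets 28; the expert witness nets 36 − 5 = 31. well-documented would deviate.
poorly-documented: no expert nets 28; the expert witness nets 36 − 12 = 24. poorly-documented stays.
A type deviates, so pooling fails.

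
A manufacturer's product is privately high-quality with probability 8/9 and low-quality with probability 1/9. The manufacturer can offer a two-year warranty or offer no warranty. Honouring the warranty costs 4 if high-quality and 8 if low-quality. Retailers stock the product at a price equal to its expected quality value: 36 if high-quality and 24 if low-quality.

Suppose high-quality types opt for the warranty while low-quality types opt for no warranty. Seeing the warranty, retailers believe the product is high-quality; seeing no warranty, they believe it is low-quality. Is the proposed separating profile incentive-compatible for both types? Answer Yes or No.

Under these beliefs, the warranty earns price 36 and no warranty earns price 24.
high-quality: the warranty nets 36 − 4 = 32; no warranty nets 24. high-quality prefers the warranty.
low-quality: the warranty nets 36 − 8 = 28; no warranty nets 24. low-quality would deviate to the warranty.
low-quality has a profitable deviation, so the profile is not an equilibrium.

No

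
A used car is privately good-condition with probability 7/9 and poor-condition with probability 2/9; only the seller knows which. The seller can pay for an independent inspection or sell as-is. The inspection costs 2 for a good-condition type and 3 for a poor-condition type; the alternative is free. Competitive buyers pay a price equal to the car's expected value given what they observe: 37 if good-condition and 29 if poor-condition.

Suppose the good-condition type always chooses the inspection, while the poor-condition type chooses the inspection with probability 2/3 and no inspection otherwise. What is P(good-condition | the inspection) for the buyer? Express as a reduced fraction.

21/25

P(the inspection) = (7/9)·1 + (2/9)·(2/3) = 25/27.
By Bayes' rule, P(good-condition | the inspection) = (7/9) / (25/27) = 21/25.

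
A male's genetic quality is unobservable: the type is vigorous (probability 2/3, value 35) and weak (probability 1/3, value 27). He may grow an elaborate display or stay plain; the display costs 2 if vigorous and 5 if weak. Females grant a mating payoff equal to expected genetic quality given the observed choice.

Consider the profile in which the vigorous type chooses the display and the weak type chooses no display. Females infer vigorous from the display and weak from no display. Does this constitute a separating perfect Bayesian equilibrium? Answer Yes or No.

Under these beliefs, the display earns mating payoff 35 and no display earns mating payoff 27.
vigorous: the display nets 35 − 2 = 33; no display nets 27. vigorous prefers the display.
weak: the display nets 35 − 5 = 30; no display nets 27. weak would deviate to the display.
weak has a profitable deviation, so the profile is not an equilibrium.

No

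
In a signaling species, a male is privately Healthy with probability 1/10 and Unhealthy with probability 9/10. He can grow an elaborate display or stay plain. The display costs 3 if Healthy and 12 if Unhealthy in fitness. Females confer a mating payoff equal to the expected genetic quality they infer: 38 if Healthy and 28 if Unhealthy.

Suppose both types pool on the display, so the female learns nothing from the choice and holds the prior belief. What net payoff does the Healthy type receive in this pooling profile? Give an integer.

26

Pooled mating payoff = 1/10·38 + 9/10·28 = 29.
Healthy pays cost 3 for the display, so net payoff = 29 − 3 = 26.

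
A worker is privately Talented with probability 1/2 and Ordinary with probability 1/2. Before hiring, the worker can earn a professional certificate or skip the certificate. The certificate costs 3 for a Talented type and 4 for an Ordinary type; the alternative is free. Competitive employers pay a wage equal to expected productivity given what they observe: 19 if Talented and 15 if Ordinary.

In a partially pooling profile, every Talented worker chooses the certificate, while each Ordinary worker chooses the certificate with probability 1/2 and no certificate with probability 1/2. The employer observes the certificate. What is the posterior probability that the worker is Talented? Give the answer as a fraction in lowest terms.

P(the certificate) = (1/2)·1 + (1/2)·(1/2) = 3/4.
By Bayes' rule, P(Talented | the certificate) = (1/2) / (3/4) = 2/3.

2/3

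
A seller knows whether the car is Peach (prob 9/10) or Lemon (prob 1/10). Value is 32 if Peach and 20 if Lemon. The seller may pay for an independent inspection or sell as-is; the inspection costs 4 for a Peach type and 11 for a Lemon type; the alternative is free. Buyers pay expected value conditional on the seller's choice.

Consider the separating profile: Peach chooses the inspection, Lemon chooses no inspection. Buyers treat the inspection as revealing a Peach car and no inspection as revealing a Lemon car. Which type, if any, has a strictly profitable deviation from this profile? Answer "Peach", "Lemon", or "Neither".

Lemon

The inspection pays 32; no inspection pays 20.
Peach: assigned the inspection, nets 32 − 4 = 28; deviating to no inspection nets 20.
Lemon: assigned no inspection, nets 20; deviating to the inspection nets 32 − 11 = 21.
The Lemon type gains 1 by deviating.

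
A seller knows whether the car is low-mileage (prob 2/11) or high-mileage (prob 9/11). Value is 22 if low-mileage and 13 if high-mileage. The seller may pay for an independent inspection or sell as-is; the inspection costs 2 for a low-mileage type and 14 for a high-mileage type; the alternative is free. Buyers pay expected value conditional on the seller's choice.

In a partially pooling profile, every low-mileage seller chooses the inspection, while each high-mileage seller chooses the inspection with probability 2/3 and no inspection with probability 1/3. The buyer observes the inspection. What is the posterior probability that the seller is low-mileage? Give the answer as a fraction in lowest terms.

1/4

P(the inspection) = (2/11)·1 + (9/11)·(2/3) = 8/11.
By Bayes' rule, P(low-mileage | the inspection) = (2/11) / (8/11) = 1/4.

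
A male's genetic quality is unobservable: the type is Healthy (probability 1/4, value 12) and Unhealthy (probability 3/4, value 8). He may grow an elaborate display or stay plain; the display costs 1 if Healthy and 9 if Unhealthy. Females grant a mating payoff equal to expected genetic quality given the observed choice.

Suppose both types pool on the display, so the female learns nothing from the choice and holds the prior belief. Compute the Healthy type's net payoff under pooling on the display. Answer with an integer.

8

Pooled mating payoff = 1/4·12 + 3/4·8 = 9.
Healthy pays cost 1 for the display, so net payoff = 9 − 1 = 8.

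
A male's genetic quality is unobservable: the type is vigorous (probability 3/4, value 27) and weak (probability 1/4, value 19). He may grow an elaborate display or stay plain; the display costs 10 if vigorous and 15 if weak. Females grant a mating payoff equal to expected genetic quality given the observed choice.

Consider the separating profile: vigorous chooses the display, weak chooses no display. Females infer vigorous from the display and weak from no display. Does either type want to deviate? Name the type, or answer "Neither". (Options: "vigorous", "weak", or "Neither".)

The display pays 27; no display pays 19.
vigorous: assigned the display, nets 27 − 10 = 17; deviating to no display nets 19.
weak: assigned no display, nets 19; deviating to the display nets 27 − 15 = 12.
The vigorous type gains 2 by deviating.

vigorous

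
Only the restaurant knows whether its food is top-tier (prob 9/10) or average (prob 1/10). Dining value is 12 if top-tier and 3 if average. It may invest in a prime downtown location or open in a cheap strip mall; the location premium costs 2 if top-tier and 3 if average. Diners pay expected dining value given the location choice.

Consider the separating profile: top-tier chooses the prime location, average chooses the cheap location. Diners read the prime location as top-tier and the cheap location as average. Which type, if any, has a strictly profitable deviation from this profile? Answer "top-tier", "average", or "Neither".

average

The prime location pays 12; the cheap location pays 3.
top-tier: assigned the prime location, nets 12 − 2 = 10; deviating to the cheap location nets 3.
average: assigned the cheap location, nets 3; deviating to the prime location nets 12 − 3 = 9.
The average type gains 6 by deviating.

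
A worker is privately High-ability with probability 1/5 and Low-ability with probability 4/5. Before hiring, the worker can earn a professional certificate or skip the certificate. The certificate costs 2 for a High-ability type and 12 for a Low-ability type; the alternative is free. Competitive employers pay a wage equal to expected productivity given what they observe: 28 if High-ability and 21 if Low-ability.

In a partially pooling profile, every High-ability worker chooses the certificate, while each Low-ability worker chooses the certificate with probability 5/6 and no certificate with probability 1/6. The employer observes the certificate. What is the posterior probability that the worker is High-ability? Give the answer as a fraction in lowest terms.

P(the certificate) = (1/5)·1 + (4/5)·(5/6) = 13/15.
By Bayes' rule, P(High-ability | the certificate) = (1/5) / (13/15) = 3/13.

3/13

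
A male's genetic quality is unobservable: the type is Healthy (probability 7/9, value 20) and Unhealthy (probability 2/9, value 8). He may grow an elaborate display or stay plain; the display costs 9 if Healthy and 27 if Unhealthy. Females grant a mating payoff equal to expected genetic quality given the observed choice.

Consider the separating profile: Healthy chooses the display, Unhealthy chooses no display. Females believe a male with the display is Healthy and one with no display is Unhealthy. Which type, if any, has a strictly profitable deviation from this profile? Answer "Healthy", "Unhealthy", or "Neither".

The display pays 20; no display pays 8.
Healthy: assigned the display, nets 20 − 9 = 11; deviating to no display nets 8.
Unhealthy: assigned no display, nets 8; deviating to the display nets 20 − 27 = -7.
Both types strictly prefer their assigned action; no profitable deviation.

Neither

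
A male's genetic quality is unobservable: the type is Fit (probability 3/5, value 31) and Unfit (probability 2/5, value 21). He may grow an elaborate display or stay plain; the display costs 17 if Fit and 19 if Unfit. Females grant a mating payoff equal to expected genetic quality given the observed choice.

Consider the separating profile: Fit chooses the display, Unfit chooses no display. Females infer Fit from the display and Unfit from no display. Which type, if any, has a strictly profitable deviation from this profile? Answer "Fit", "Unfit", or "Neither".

Fit

The display pays 31; no display pays 21.
Fit: assigned the display, nets 31 − 17 = 14; deviating to no display nets 21.
Unfit: assigned no display, nets 21; deviating to the display nets 31 − 19 = 12.
The Fit type gains 7 by deviating.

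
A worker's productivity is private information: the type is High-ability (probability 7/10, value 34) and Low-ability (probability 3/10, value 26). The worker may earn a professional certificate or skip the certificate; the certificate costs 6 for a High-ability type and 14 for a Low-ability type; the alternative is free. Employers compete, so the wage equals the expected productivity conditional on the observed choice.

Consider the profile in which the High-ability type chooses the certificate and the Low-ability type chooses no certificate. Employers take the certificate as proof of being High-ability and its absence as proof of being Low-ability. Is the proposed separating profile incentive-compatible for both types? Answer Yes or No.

Yes

Under these beliefs, the certificate earns wage 34 and no certificate earns wage 26.
High-ability: the certificate nets 34 − 6 = 28; no certificate nets 26. High-ability prefers the certificate.
Low-ability: the certificate nets 34 − 14 = 20; no certificate nets 26. Low-ability prefers no certificate.
Neither type deviates, so the separating profile is an equilibrium.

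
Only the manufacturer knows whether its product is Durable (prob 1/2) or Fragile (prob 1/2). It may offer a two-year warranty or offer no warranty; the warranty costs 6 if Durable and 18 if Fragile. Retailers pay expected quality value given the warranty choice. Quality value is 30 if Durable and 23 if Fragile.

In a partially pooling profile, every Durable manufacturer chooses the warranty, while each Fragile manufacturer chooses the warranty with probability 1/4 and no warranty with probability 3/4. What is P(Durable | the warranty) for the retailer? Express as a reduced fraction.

P(the warranty) = (1/2)·1 + (1/2)·(1/4) = 5/8.
By Bayes' rule, P(Durable | the warranty) = (1/2) / (5/8) = 4/5.

4/5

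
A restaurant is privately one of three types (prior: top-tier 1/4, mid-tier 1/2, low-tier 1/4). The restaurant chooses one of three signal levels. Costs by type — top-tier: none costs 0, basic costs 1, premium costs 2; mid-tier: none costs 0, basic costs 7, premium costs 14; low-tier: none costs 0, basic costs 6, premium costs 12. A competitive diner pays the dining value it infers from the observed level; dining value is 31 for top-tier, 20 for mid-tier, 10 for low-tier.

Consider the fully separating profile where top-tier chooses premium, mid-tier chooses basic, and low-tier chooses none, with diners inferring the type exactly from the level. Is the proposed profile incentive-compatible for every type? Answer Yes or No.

Separating price premiums: premium → 31, basic → 20, none → 10.
top-tier (assigned premium): none: 10 − 0 = 10; basic: 20 − 1 = 19; premium: 31 − 2 = 29. top-tier stays.
mid-tier (assigned basic): none: 10 − 0 = 10; basic: 20 − 7 = 13; premium: 31 − 14 = 17. mid-tier prefers premium.
low-tier (assigned none): none: 10 − 0 = 10; basic: 20 − 6 = 14; premium: 31 − 12 = 19. low-tier prefers premium.
At least one type deviates; the separating profile fails.

No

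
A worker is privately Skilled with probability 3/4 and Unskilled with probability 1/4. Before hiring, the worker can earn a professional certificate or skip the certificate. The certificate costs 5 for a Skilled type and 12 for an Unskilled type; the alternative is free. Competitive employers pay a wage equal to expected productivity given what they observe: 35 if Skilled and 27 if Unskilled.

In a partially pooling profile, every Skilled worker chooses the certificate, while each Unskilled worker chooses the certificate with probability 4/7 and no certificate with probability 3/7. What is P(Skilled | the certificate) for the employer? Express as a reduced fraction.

P(the certificate) = (3/4)·1 + (1/4)·(4/7) = 25/28.
By Bayes' rule, P(Skilled | the certificate) = (3/4) / (25/28) = 21/25.

21/25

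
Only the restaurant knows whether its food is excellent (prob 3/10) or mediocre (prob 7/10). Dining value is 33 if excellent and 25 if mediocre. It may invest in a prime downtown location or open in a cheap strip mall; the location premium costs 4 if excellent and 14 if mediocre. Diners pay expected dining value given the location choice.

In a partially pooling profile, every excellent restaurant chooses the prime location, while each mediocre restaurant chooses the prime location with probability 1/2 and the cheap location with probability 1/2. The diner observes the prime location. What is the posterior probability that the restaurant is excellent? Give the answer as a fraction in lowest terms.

6/13

P(the prime location) = (3/10)·1 + (7/10)·(1/2) = 13/20.
By Bayes' rule, P(excellent | the prime location) = (3/10) / (13/20) = 6/13.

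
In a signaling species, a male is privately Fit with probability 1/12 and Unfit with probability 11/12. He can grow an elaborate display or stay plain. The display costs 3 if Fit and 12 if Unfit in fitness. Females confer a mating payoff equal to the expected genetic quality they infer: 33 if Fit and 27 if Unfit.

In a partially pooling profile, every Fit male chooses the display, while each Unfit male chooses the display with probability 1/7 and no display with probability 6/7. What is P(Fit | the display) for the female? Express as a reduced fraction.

P(the display) = (1/12)·1 + (11/12)·(1/7) = 3/14.
By Bayes' rule, P(Fit | the display) = (1/12) / (3/14) = 7/18.

7/18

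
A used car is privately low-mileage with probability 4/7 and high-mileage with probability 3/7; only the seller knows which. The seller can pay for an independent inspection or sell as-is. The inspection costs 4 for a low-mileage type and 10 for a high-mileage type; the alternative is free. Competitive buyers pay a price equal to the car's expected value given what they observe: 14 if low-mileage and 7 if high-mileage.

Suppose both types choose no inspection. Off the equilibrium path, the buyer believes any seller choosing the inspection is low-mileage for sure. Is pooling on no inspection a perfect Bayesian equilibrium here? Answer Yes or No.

Yes

On path, the buyer holds the prior and pays 4/7·14 + 3/7·7 = 11. Off path (the inspection), believing low-mileage, it pays 14.
low-mileage: no inspection nets 11; the inspection nets 14 − 4 = 10. low-mileage stays.
high-mileage: no inspection nets 11; the inspection nets 14 − 10 = 4. high-mileage stays.
No type deviates, so pooling is sustained.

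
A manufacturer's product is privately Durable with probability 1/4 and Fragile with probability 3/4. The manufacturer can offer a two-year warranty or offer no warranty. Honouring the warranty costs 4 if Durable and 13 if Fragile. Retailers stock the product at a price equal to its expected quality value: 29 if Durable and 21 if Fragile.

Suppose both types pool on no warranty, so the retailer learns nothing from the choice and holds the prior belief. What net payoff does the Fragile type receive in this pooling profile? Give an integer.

Pooled price = 1/4·29 + 3/4·21 = 23.
Fragile pays no cost for no warranty, so net payoff = 23.

23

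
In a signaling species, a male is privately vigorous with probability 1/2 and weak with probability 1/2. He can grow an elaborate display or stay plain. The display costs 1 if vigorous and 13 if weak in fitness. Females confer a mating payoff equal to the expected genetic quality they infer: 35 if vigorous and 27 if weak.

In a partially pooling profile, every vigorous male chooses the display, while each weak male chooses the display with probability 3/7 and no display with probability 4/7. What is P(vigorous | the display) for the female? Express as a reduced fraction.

P(the display) = (1/2)·1 + (1/2)·(3/7) = 5/7.
By Bayes' rule, P(vigorous | the display) = (1/2) / (5/7) = 7/10.

7/10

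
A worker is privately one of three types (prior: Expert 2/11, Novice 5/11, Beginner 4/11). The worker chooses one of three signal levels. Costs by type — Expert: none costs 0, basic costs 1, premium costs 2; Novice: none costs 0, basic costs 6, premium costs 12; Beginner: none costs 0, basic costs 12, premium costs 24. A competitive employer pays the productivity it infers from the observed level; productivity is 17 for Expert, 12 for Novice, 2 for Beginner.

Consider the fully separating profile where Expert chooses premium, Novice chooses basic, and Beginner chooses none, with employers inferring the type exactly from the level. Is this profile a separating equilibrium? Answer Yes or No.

Separating wages: premium → 17, basic → 12, none → 2.
Expert (assigned premium): none: 2 − 0 = 2; basic: 12 − 1 = 11; premium: 17 − 2 = 15. Expert stays.
Novice (assigned basic): none: 2 − 0 = 2; basic: 12 − 6 = 6; premium: 17 − 12 = 5. Novice stays.
Beginner (assigned none): none: 2 − 0 = 2; basic: 12 − 12 = 0; premium: 17 − 24 = -7. Beginner stays.
Every type prefers its assigned level; separation holds.

Yes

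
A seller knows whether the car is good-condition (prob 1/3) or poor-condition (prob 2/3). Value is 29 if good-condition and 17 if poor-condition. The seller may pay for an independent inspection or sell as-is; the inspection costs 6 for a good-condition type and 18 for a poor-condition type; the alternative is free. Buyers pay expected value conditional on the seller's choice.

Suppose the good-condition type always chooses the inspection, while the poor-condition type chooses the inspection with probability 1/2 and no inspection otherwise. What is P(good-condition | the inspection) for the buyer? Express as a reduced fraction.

P(the inspection) = (1/3)·1 + (2/3)·(1/2) = 2/3.
By Bayes' rule, P(good-condition | the inspection) = (1/3) / (2/3) = 1/2.

1/2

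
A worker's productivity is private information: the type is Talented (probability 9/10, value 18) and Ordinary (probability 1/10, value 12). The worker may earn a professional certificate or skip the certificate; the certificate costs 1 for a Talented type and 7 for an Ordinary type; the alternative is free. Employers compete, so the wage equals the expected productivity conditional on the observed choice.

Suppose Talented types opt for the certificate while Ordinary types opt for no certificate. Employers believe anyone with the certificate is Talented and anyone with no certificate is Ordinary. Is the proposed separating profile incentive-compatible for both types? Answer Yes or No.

Under these beliefs, the certificate earns wage 18 and no certificate earns wage 12.
Talented: the certificate nets 18 − 1 = 17; no certificate nets 12. Talented prefers the certificate.
Ordinary: the certificate nets 18 − 7 = 11; no certificate nets 12. Ordinary prefers no certificate.
Neither type deviates, so the separating profile is an equilibrium.

Yes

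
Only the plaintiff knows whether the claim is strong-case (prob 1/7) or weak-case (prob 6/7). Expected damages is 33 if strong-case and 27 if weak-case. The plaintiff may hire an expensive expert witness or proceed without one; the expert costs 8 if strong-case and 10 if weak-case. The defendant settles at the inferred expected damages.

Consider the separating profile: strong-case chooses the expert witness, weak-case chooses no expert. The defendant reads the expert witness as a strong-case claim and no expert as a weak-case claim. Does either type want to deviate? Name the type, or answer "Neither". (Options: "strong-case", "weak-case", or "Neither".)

The expert witness pays 33; no expert pays 27.
strong-case: assigned the expert witness, nets 33 − 8 = 25; deviating to no expert nets 27.
weak-case: assigned no expert, nets 27; deviating to the expert witness nets 33 − 10 = 23.
The strong-case type gains 2 by deviating.

strong-case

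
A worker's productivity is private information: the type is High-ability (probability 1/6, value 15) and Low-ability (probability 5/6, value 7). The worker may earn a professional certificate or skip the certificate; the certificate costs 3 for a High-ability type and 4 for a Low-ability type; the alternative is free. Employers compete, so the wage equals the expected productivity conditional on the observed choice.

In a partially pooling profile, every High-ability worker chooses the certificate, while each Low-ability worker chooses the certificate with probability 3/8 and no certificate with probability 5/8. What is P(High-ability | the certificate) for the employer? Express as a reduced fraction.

8/23

P(the certificate) = (1/6)·1 + (5/6)·(3/8) = 23/48.
By Bayes' rule, P(High-ability | the certificate) = (1/6) / (23/48) = 8/23.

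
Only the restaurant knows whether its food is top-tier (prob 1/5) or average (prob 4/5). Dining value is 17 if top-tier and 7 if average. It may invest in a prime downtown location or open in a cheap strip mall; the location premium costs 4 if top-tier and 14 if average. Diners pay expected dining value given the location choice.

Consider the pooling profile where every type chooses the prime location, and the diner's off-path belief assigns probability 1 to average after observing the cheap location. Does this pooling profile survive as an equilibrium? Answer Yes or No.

On path, the diner holds the prior and pays 1/5·17 + 4/5·7 = 9. Off path (the cheap location), believing average, it pays 7.
top-tier: the prime location nets 9 − 4 = 5; the cheap location nets 7. top-tier would deviate.
average: the prime location nets 9 − 14 = -5; the cheap location nets 7. average would deviate.
A type deviates, so pooling fails.

No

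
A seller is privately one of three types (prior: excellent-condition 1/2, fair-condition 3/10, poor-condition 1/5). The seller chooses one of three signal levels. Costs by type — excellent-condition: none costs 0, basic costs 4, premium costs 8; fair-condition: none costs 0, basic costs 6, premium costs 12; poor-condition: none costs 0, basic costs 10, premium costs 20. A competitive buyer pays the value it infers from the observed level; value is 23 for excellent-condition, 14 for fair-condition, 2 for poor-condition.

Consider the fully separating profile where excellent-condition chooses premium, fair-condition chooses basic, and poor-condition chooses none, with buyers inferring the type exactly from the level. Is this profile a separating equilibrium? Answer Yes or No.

Separating prices: premium → 23, basic → 14, none → 2.
excellent-condition (assigned premium): none: 2 − 0 = 2; basic: 14 − 4 = 10; premium: 23 − 8 = 15. excellent-condition stays.
fair-condition (assigned basic): none: 2 − 0 = 2; basic: 14 − 6 = 8; premium: 23 − 12 = 11. fair-condition prefers premium.
poor-condition (assigned none): none: 2 − 0 = 2; basic: 14 − 10 = 4; premium: 23 − 20 = 3. poor-condition prefers basic.
At least one type deviates; the separating profile fails.

No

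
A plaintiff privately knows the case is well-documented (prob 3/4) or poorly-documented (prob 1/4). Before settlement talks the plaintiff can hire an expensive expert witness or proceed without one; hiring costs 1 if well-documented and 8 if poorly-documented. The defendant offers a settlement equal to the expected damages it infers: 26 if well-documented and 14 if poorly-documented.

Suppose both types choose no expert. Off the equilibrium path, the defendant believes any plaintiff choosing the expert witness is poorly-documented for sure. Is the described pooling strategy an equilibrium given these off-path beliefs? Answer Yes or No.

On path, the defendant holds the prior and pays 3/4·26 + 1/4·14 = 23. Off path (the expert witness), believing poorly-documented, it pays 14.
well-documented: no expert nets 23; the expert witness nets 14 − 1 = 13. well-documented stays.
poorly-documented: no expert nets 23; the expert witness nets 14 − 8 = 6. poorly-documented stays.
No type deviates, so pooling is sustained.

Yes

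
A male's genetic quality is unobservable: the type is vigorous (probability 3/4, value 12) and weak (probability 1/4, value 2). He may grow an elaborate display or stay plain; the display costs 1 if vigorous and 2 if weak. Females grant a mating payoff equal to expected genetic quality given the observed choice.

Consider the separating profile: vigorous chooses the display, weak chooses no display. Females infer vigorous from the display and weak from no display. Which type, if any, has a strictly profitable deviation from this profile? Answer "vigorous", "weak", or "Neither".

weak

The display pays 12; no display pays 2.
vigorous: assigned the display, nets 12 − 1 = 11; deviating to no display nets 2.
weak: assigned no display, nets 2; deviating to the display nets 12 − 2 = 10.
The weak type gains 8 by deviating.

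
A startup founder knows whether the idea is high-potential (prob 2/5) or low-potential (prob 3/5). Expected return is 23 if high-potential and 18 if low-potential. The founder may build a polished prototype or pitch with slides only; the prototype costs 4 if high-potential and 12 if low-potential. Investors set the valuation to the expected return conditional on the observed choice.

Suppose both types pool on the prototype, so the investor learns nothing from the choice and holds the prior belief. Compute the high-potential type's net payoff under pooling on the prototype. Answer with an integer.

16

Pooled valuation = 2/5·23 + 3/5·18 = 20.
high-potential pays cost 4 for the prototype, so net payoff = 20 − 4 = 16.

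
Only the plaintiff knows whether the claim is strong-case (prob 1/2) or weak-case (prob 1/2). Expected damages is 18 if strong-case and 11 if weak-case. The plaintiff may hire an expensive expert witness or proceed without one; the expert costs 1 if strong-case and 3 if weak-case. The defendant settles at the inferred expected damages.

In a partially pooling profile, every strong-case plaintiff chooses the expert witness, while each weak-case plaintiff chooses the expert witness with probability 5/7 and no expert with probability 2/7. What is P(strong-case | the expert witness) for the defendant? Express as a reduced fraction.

P(the expert witness) = (1/2)·1 + (1/2)·(5/7) = 6/7.
By Bayes' rule, P(strong-case | the expert witness) = (1/2) / (6/7) = 7/12.

7/12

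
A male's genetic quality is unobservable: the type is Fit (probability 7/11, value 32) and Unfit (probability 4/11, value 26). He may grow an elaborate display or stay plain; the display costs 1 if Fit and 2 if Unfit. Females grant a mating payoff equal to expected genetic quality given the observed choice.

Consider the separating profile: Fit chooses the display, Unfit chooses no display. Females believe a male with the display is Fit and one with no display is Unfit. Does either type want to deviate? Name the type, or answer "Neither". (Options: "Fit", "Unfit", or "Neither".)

Unfit

The display pays 32; no display pays 26.
Fit: assigned the display, nets 32 − 1 = 31; deviating to no display nets 26.
Unfit: assigned no display, nets 26; deviating to the display nets 32 − 2 = 30.
The Unfit type gains 4 by deviating.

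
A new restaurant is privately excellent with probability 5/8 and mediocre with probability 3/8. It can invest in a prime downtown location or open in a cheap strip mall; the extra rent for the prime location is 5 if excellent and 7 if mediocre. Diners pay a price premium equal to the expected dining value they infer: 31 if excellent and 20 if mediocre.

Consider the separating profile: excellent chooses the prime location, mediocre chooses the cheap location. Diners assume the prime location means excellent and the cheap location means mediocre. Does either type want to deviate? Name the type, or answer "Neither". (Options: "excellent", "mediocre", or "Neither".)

The prime location pays 31; the cheap location pays 20.
excellent: assigned the prime location, nets 31 − 5 = 26; deviating to the cheap location nets 20.
mediocre: assigned the cheap location, nets 20; deviating to the prime location nets 31 − 7 = 24.
The mediocre type gains 4 by deviating.

mediocre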